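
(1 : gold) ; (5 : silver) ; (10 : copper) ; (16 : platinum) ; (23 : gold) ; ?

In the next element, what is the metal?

Metal: repeats gold → silver → copper → platinum, so gold, silver, copper, platinum, gold → silver.

silver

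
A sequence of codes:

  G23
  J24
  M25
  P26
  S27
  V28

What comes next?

Letter: G, J, M, P, S, V → Y (letters move forward 3 places in the alphabet).
Second component: 23, 24, 25, 26, 27, 28 → 29 (+1 each step).
Combining the parts gives Y29.

Y29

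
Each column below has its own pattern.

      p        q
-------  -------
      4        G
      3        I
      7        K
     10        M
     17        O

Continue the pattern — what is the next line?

Column p — each term is the sum of the two before it: 4, 3, 7, 10, 17 → 27.
Column q: letters move forward 2 places in the alphabet; G, I, K, M, O → Q.
Putting it together: 27  Q.

27  Q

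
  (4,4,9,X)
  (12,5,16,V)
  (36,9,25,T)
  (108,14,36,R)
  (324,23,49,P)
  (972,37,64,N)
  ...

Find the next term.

First value — ×3 each step: 4, 12, 36, 108, 324, 972 → 2916.
For the second value, each term is the sum of the two before it: 4, 5, 9, 14, 23, 37 → 60.
Third value: 9, 16, 25, 36, 49, 64 → 81 (perfect squares: 3², 4², 5², …).
Letter: X, V, T, R, P, N → L (letters move back 2 places in the alphabet).
Putting it together: (2916,60,81,L).

(2916,60,81,L)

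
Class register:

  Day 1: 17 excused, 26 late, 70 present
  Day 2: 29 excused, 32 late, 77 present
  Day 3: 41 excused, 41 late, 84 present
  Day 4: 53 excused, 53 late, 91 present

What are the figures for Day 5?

Excused: +12 each step, so 17, 29, 41, 53 → 65.
Late — differences are 6, 9, 12, … (increasing by 3 each time): 26, 32, 41, 53 → 68.
Present — +7 each step: 70, 77, 84, 91 → 98.
Combining the parts gives 65 excused, 68 late, 98 present.

65 excused, 68 late, 98 present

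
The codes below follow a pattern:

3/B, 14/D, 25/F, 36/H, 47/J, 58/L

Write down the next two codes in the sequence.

First component: +11 each step, so 3, 14, 25, 36, 47, 58 → 69 → 80.
Letter: letters move forward 2 places in the alphabet; B, D, F, H, J, L → N → P.
Putting the parts together: 69/N and then 80/P.

69/N, 80/P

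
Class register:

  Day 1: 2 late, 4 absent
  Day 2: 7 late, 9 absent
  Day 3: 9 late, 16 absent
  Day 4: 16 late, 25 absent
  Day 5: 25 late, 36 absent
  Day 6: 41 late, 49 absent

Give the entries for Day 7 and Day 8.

Late goes 2, 7, 9, 16, 25, 41 → 66 → 107 (each term is the sum of the two before it).
Absent: 4, 9, 16, 25, 36, 49 → 64 → 81 (perfect squares: 2², 3², 4², …).
So the next two rows are 66 late, 64 absent and 107 late, 81 absent.

66 late, 64 absent; 107 late, 81 absent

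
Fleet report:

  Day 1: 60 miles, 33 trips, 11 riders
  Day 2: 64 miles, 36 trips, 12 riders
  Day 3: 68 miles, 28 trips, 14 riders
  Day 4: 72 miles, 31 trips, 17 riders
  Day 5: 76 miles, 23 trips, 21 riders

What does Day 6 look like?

Miles — +4 each step: 60, 64, 68, 72, 76 → 80.
Trips goes 33, 36, 28, 31, 23 → 26 (alternating steps +3, −8, +3, −8, …).
Riders: differences are 1, 2, 3, … (increasing by 1 each time), so 11, 12, 14, 17, 21 → 26.
So the next line is 80 miles, 26 trips, 26 riders.

80 miles, 26 trips, 26 riders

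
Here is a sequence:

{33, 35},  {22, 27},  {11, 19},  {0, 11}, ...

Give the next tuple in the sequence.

First value: −11 each step, so 33, 22, 11, 0 → -11.
Second value goes 35, 27, 19, 11 → 3 (−8 each step).
So the next tuple is {-11, 3}.

{-11, 3}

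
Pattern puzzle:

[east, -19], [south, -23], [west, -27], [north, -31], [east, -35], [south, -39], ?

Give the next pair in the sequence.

For the direction, repeats east → south → west → north: east, south, west, north, east, south → west.
Second slot: -19, -23, -27, -31, -35, -39 → -43 (−4 each step).
Combining the parts gives [west, -43].

[west, -43]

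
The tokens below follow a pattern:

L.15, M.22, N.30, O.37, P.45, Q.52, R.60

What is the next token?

Letter: letters move forward 1 place in the alphabet; L, M, N, O, P, Q, R → S.
Second component: alternating steps +7, +8, +7, +8, …; 15, 22, 30, 37, 45, 52, 60 → 67.
Combining the parts gives S.67.

S.67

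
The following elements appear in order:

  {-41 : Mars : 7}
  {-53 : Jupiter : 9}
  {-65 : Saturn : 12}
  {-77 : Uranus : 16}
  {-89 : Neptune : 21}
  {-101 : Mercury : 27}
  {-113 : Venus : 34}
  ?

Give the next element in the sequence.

{-125 : Earth : 42}

First part: −12 each step, so -41, -53, -65, -77, -89, -101, -113 → -125.
Planet: runs through the planets Mercury→Neptune, so Mars, Jupiter, Saturn, Uranus, Neptune, Mercury, Venus → Earth.
Third part — differences are 2, 3, 4, … (increasing by 1 each time): 7, 9, 12, 16, 21, 27, 34 → 42.
So the next element is {-125 : Earth : 42}.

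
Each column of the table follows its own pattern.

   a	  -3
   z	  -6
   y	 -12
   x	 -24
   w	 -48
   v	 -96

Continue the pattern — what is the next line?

Letter: letters move back 1 place in the alphabet, wrapping A→Z, so a, z, y, x, w, v → u.
Second component: ×2 each step; -3, -6, -12, -24, -48, -96 → -192.
So the next line is u  -192.

u  -192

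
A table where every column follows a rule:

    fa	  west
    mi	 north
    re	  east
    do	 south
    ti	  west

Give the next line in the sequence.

la  north

For the note, runs backward through the solfège scale do→ti: fa, mi, re, do, ti → la.
Direction: repeats west → north → east → south; west, north, east, south, west → north.
Putting it together: la  north.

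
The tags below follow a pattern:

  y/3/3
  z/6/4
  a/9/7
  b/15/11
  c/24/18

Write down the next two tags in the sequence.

Letter: y, z, a, b, c → d → e (letters move forward 1 place in the alphabet, wrapping Z→A).
Second component goes 3, 6, 9, 15, 24 → 39 → 63 (each term is the sum of the two before it).
Third component — each term is the sum of the two before it: 3, 4, 7, 11, 18 → 29 → 47.
Putting the parts together: d/39/29 and then e/63/47.

d/39/29 then e/63/47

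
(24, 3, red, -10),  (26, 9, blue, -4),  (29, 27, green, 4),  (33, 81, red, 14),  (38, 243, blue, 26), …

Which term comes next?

First entry goes 24, 26, 29, 33, 38 → 44 (differences are 2, 3, 4, … (increasing by 1 each time)).
Second entry: ×3 each step, so 3, 9, 27, 81, 243 → 729.
Colour: red, blue, green, red, blue → green (repeats red → blue → green).
For the fourth entry, differences are 6, 8, 10, … (increasing by 2 each time): -10, -4, 4, 14, 26 → 40.
Putting it together: (44, 729, green, 40).

(44, 729, green, 40)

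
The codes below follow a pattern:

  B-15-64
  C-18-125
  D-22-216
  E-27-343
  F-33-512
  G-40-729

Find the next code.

H-48-1000

Letter — letters move forward 1 place in the alphabet: B, C, D, E, F, G → H.
Second component: differences are 3, 4, 5, … (increasing by 1 each time), so 15, 18, 22, 27, 33, 40 → 48.
Third component: 64, 125, 216, 343, 512, 729 → 1000 (perfect cubes: 4³, 5³, 6³, …).
So the next code is H-48-1000.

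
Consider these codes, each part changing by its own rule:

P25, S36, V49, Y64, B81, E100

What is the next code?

Letter: letters move forward 3 places in the alphabet, wrapping Z→A, so P, S, V, Y, B, E → H.
Second component — perfect squares: 5², 6², 7², …: 25, 36, 49, 64, 81, 100 → 121.
Combining the parts gives H121.

H121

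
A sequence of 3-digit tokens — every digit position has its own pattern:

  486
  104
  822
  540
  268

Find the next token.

First digit: 4, 1, 8, 5, 2 → 9 (−3 each step, mod 10).
Second digit: +2 each step, mod 10, so 8, 0, 2, 4, 6 → 8.
Third digit — −2 each step, mod 10: 6, 4, 2, 0, 8 → 6.
So the next token is 986.

986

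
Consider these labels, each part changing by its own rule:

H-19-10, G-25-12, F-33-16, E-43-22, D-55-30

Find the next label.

Letter — letters move back 1 place in the alphabet: H, G, F, E, D → C.
Second component: differences are 6, 8, 10, … (increasing by 2 each time); 19, 25, 33, 43, 55 → 69.
Third component: differences are 2, 4, 6, … (increasing by 2 each time); 10, 12, 16, 22, 30 → 40.
Putting it together: C-69-40.

C-69-40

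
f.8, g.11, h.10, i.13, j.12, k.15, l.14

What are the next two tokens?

Letter goes f, g, h, i, j, k, l → m → n (letters move forward 1 place in the alphabet).
Second component: alternating steps +3, −1, +3, −1, …; 8, 11, 10, 13, 12, 15, 14 → 17 → 16.
Putting the parts together: m.17 and then n.16.

m.17, n.16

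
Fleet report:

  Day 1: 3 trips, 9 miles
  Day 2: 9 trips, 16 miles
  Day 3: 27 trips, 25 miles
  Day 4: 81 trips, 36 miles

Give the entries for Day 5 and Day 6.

243 trips, 49 miles; 729 trips, 64 miles

Trips: ×3 each step; 3, 9, 27, 81 → 243 → 729.
Miles — perfect squares: 3², 4², 5², …: 9, 16, 25, 36 → 49 → 64.
So the next two rows are 243 trips, 49 miles and 729 trips, 64 miles.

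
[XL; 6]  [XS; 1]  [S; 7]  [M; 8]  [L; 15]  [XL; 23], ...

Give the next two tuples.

[XS; 38], [S; 61]

Size goes XL, XS, S, M, L, XL → XS → S (repeats XL → XS → S → M → L).
Second coordinate: each term is the sum of the two before it; 6, 1, 7, 8, 15, 23 → 38 → 61.
So the next two tuples are [XS; 38] and [S; 61].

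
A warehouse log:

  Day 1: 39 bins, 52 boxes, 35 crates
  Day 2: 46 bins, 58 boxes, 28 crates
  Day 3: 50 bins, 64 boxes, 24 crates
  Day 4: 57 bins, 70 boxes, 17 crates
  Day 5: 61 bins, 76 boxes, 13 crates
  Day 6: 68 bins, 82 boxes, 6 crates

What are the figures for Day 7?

Bins: alternating steps +7, +4, +7, +4, …; 39, 46, 50, 57, 61, 68 → 72.
Boxes: 52, 58, 64, 70, 76, 82 → 88 (+6 each step).
Crates: 35, 28, 24, 17, 13, 6 → 2 (together with the bins always sums to 74).
So the next line is 72 bins, 88 boxes, 2 crates.

72 bins, 88 boxes, 2 crates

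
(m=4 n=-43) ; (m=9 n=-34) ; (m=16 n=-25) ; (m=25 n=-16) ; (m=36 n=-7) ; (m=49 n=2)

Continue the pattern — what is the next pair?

M: perfect squares: 2², 3², 4², …; 4, 9, 16, 25, 36, 49 → 64.
N: +9 each step, so -43, -34, -25, -16, -7, 2 → 11.
Putting it together: (m=64 n=11).

(m=64 n=11)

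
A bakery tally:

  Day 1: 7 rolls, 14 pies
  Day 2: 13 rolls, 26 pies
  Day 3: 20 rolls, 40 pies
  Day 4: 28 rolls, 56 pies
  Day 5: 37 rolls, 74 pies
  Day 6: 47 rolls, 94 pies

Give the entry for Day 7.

58 rolls, 116 pies

Rolls: differences are 6, 7, 8, … (increasing by 1 each time), so 7, 13, 20, 28, 37, 47 → 58.
Pies: 14, 26, 40, 56, 74, 94 → 116 (always 2 × the rolls).
So the next row is 58 rolls, 116 pies.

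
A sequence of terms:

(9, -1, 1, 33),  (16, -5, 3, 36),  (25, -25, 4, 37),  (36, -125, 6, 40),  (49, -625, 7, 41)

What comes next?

First part: perfect squares: 3², 4², 5², …; 9, 16, 25, 36, 49 → 64.
Second part: -1, -5, -25, -125, -625 → -3125 (×5 each step).
Third part: alternating steps +2, +1, +2, +1, …, so 1, 3, 4, 6, 7 → 9.
Fourth part goes 33, 36, 37, 40, 41 → 44 (alternating steps +3, +1, +3, +1, …).
Putting it together: (64, -3125, 9, 44).

(64, -3125, 9, 44)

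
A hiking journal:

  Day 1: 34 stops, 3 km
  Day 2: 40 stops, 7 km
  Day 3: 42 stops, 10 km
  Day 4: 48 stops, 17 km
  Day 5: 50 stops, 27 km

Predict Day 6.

Stops — alternating steps +6, +2, +6, +2, …: 34, 40, 42, 48, 50 → 56.
Km: each term is the sum of the two before it; 3, 7, 10, 17, 27 → 44.
Combining the parts gives 56 stops, 44 km.

56 stops, 44 km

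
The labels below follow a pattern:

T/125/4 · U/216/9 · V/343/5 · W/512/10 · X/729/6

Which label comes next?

Y/1000/11

Letter: letters move forward 1 place in the alphabet; T, U, V, W, X → Y.
For the second component, perfect cubes: 5³, 6³, 7³, …: 125, 216, 343, 512, 729 → 1000.
Third component: 4, 9, 5, 10, 6 → 11 (alternating steps +5, −4, +5, −4, …).
Putting it together: Y/1000/11.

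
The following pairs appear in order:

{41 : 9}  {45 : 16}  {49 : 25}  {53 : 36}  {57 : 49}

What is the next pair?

First value: 41, 45, 49, 53, 57 → 61 (+4 each step).
Second value goes 9, 16, 25, 36, 49 → 64 (perfect squares: 3², 4², 5², …).
Combining the parts gives {61 : 64}.

{61 : 64}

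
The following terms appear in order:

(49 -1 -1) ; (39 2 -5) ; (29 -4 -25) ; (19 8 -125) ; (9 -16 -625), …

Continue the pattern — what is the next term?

For the first component, −10 each step: 49, 39, 29, 19, 9 → -1.
Second component: ×(-2) each step, so -1, 2, -4, 8, -16 → 32.
Third component goes -1, -5, -25, -125, -625 → -3125 (×5 each step).
Putting it together: (-1 32 -3125).

(-1 32 -3125)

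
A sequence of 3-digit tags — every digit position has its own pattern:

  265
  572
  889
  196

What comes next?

First digit: +3 each step, mod 10, so 2, 5, 8, 1 → 4.
Second digit: 6, 7, 8, 9 → 0 (+1 each step, mod 10).
Third digit: −3 each step, mod 10; 5, 2, 9, 6 → 3.
So the next tag is 403.

403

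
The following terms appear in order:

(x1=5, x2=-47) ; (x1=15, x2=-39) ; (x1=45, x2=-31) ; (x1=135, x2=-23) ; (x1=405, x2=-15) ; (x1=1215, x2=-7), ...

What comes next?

(x1=3645, x2=1)

X1: ×3 each step, so 5, 15, 45, 135, 405, 1215 → 3645.
X2: -47, -39, -31, -23, -15, -7 → 1 (+8 each step).
Putting it together: (x1=3645, x2=1).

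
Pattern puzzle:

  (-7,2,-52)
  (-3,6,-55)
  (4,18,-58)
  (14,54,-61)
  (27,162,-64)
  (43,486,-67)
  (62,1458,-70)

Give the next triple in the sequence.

(84,4374,-73)

First entry goes -7, -3, 4, 14, 27, 43, 62 → 84 (differences are 4, 7, 10, … (increasing by 3 each time)).
Second entry: ×3 each step; 2, 6, 18, 54, 162, 486, 1458 → 4374.
Third entry: −3 each step; -52, -55, -58, -61, -64, -67, -70 → -73.
Putting it together: (84,4374,-73).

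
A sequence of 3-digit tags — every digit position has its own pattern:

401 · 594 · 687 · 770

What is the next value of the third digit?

First digit: +1 each step, mod 10, so 4, 5, 6, 7 → 8.
Second digit — −1 each step, mod 10: 0, 9, 8, 7 → 6.
For the third digit, +3 each step, mod 10: 1, 4, 7, 0 → 3.

3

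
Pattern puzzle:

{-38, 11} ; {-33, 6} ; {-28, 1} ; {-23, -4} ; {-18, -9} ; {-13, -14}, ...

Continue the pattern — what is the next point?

For the first value, +5 each step: -38, -33, -28, -23, -18, -13 → -8.
For the second value, together with the first value always sums to -27: 11, 6, 1, -4, -9, -14 → -19.
Putting it together: {-8, -19}.

{-8, -19}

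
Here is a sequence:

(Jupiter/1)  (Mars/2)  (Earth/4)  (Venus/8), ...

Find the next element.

For the planet, runs backward through the planets Mercury→Neptune: Jupiter, Mars, Earth, Venus → Mercury.
Second slot: ×2 each step, so 1, 2, 4, 8 → 16.
So the next element is (Mercury/16).

(Mercury/16)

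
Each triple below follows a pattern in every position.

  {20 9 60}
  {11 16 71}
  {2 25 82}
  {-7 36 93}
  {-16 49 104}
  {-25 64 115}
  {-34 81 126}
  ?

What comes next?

First slot: −9 each step, so 20, 11, 2, -7, -16, -25, -34 → -43.
For the second slot, perfect squares: 3², 4², 5², …: 9, 16, 25, 36, 49, 64, 81 → 100.
Third slot goes 60, 71, 82, 93, 104, 115, 126 → 137 (+11 each step).
Putting it together: {-43 100 137}.

{-43 100 137}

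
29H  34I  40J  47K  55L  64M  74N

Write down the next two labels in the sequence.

First component: differences are 5, 6, 7, … (increasing by 1 each time), so 29, 34, 40, 47, 55, 64, 74 → 85 → 97.
Letter — letters move forward 1 place in the alphabet: H, I, J, K, L, M, N → O → P.
So the next two labels are 85O and 97P.

85O, 97P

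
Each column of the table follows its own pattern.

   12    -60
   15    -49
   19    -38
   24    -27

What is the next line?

First component: 12, 15, 19, 24 → 30 (differences are 3, 4, 5, … (increasing by 1 each time)).
Second component: +11 each step; -60, -49, -38, -27 → -16.
Combining the parts gives 30  -16.

30  -16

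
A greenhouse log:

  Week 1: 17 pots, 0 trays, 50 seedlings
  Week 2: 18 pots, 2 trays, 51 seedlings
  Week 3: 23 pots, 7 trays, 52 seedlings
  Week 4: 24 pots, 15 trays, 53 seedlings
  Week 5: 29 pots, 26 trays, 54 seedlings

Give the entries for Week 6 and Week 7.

Pots goes 17, 18, 23, 24, 29 → 30 → 35 (alternating steps +1, +5, +1, +5, …).
Trays — differences are 2, 5, 8, … (increasing by 3 each time): 0, 2, 7, 15, 26 → 40 → 57.
Seedlings: 50, 51, 52, 53, 54 → 55 → 56 (+1 each step).
So the next two lines are 30 pots, 40 trays, 55 seedlings and 35 pots, 57 trays, 56 seedlings.

30 pots, 40 trays, 55 seedlings; 35 pots, 57 trays, 56 seedlings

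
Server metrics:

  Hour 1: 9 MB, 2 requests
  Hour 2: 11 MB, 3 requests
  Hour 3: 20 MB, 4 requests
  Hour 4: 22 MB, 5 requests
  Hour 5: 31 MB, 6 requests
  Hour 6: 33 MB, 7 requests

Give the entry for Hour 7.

MB goes 9, 11, 20, 22, 31, 33 → 42 (alternating steps +2, +9, +2, +9, …).
Requests — +1 each step: 2, 3, 4, 5, 6, 7 → 8.
Combining the parts gives 42 MB, 8 requests.

42 MB, 8 requests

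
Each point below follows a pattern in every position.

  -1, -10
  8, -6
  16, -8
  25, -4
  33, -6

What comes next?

First entry — alternating steps +9, +8, +9, +8, …: -1, 8, 16, 25, 33 → 42.
Second entry: alternating steps +4, −2, +4, −2, …, so -10, -6, -8, -4, -6 → -2.
Putting it together: 42, -2.

42, -2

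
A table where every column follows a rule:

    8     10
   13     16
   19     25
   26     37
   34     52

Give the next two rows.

43  70; 53  91

First component — differences are 5, 6, 7, … (increasing by 1 each time): 8, 13, 19, 26, 34 → 43 → 53.
Second component: differences are 6, 9, 12, … (increasing by 3 each time), so 10, 16, 25, 37, 52 → 70 → 91.
Putting the parts together: 43  70 and then 53  91.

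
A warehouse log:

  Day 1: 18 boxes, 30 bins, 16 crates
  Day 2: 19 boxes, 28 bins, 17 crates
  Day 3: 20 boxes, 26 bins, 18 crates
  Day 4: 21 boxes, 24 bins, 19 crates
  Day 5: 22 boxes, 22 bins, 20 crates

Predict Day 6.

Boxes — +1 each step: 18, 19, 20, 21, 22 → 23.
For the bins, −2 each step: 30, 28, 26, 24, 22 → 20.
Crates goes 16, 17, 18, 19, 20 → 21 (+1 each step).
Putting it together: 23 boxes, 20 bins, 21 crates.

23 boxes, 20 bins, 21 crates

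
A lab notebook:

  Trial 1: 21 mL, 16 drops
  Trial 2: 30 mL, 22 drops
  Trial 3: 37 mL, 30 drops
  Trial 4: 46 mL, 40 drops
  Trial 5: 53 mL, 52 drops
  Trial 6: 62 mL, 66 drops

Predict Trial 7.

ML: alternating steps +9, +7, +9, +7, …, so 21, 30, 37, 46, 53, 62 → 69.
For the drops, differences are 6, 8, 10, … (increasing by 2 each time): 16, 22, 30, 40, 52, 66 → 82.
So the next row is 69 mL, 82 drops.

69 mL, 82 drops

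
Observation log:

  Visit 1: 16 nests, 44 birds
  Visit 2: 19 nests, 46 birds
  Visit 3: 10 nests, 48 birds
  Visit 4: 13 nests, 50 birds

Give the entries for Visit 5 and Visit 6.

Nests — alternating steps +3, −9, +3, −9, …: 16, 19, 10, 13 → 4 → 7.
Birds: 44, 46, 48, 50 → 52 → 54 (+2 each step).
So the next two lines are 4 nests, 52 birds and 7 nests, 54 birds.

4 nests, 52 birds; 7 nests, 54 birds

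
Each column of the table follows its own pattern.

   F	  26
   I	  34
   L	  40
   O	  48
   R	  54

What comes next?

Letter: letters move forward 3 places in the alphabet; F, I, L, O, R → U.
Second component goes 26, 34, 40, 48, 54 → 62 (alternating steps +8, +6, +8, +6, …).
Combining the parts gives U  62.

U  62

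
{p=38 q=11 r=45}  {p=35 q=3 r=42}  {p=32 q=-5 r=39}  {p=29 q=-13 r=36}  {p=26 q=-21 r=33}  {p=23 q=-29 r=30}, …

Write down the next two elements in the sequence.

{p=20 q=-37 r=27}, {p=17 q=-45 r=24}

P: 38, 35, 32, 29, 26, 23 → 20 → 17 (−3 each step).
For the q, −8 each step: 11, 3, -5, -13, -21, -29 → -37 → -45.
R: always 7 more than the p; 45, 42, 39, 36, 33, 30 → 27 → 24.
So the next two elements are {p=20 q=-37 r=27} and {p=17 q=-45 r=24}.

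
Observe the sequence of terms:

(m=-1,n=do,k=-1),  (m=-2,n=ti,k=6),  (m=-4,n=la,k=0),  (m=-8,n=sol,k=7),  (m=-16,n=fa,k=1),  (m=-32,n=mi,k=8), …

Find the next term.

For the m, ×2 each step: -1, -2, -4, -8, -16, -32 → -64.
N: runs backward through the solfège scale do→ti, so do, ti, la, sol, fa, mi → re.
K: -1, 6, 0, 7, 1, 8 → 2 (alternating steps +7, −6, +7, −6, …).
So the next term is (m=-64,n=re,k=2).

(m=-64,n=re,k=2)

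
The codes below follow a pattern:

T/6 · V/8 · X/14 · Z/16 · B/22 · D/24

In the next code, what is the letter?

Letter — letters move forward 2 places in the alphabet, wrapping Z→A: T, V, X, Z, B, D → F.

F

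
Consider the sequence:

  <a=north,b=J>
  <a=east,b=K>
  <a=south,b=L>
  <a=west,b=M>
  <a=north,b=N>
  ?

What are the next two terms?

A: repeats north → east → south → west; north, east, south, west, north → east → south.
B: letters move forward 1 place in the alphabet; J, K, L, M, N → O → P.
So the next two terms are <a=east,b=O> and <a=south,b=P>.

<a=east,b=O>, <a=south,b=P>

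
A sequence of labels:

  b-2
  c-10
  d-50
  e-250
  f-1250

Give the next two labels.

Letter goes b, c, d, e, f → g → h (letters move forward 1 place in the alphabet).
Second component: 2, 10, 50, 250, 1250 → 6250 → 31250 (×5 each step).
Putting the parts together: g-6250 and then h-31250.

g-6250 then h-31250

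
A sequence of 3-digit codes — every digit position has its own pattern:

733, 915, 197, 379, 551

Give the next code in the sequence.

First digit: +2 each step, mod 10; 7, 9, 1, 3, 5 → 7.
Second digit — −2 each step, mod 10: 3, 1, 9, 7, 5 → 3.
Third digit goes 3, 5, 7, 9, 1 → 3 (+2 each step, mod 10).
Putting it together: 733.

733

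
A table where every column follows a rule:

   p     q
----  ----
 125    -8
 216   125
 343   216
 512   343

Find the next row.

Column p: perfect cubes: 5³, 6³, 7³, …; 125, 216, 343, 512 → 729.
Column q: always the previous value of the column p, so -8, 125, 216, 343 → 512.
So the next row is 729  512.

729  512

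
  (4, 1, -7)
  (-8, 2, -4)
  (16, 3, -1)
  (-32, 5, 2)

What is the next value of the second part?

First part: ×(-2) each step, so 4, -8, 16, -32 → 64.
Second part goes 1, 2, 3, 5 → 8 (each term is the sum of the two before it).
Third part: -7, -4, -1, 2 → 5 (+3 each step).

8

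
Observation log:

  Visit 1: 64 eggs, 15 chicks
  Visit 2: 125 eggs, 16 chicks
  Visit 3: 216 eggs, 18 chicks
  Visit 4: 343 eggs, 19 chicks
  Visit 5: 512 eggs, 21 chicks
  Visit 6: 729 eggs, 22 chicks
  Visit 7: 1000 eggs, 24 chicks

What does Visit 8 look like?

Eggs — perfect cubes: 4³, 5³, 6³, …: 64, 125, 216, 343, 512, 729, 1000 → 1331.
Chicks: alternating steps +1, +2, +1, +2, …; 15, 16, 18, 19, 21, 22, 24 → 25.
Putting it together: 1331 eggs, 25 chicks.

1331 eggs, 25 chicks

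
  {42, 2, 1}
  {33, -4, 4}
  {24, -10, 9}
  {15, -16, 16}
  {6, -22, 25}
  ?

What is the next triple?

First component: 42, 33, 24, 15, 6 → -3 (−9 each step).
Second component — −6 each step: 2, -4, -10, -16, -22 → -28.
Third component goes 1, 4, 9, 16, 25 → 36 (perfect squares: 1², 2², 3², …).
Combining the parts gives {-3, -28, 36}.

{-3, -28, 36}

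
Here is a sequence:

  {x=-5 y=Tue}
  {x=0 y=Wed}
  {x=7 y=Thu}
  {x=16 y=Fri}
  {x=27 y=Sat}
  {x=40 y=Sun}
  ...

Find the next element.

{x=55 y=Mon}

X — differences are 5, 7, 9, … (increasing by 2 each time): -5, 0, 7, 16, 27, 40 → 55.
Y: runs through the weekdays Mon→Sun, so Tue, Wed, Thu, Fri, Sat, Sun → Mon.
Combining the parts gives {x=55 y=Mon}.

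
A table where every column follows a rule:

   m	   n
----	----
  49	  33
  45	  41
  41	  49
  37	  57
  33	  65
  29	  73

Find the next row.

25  81

Column m: 49, 45, 41, 37, 33, 29 → 25 (−4 each step).
Column n — +8 each step: 33, 41, 49, 57, 65, 73 → 81.
Putting it together: 25  81.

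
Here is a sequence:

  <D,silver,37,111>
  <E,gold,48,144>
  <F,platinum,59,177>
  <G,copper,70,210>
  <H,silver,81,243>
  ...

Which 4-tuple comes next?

<I,gold,92,276>

Letter goes D, E, F, G, H → I (letters move forward 1 place in the alphabet).
Metal: repeats silver → gold → platinum → copper, so silver, gold, platinum, copper, silver → gold.
Third slot: +11 each step; 37, 48, 59, 70, 81 → 92.
Fourth slot goes 111, 144, 177, 210, 243 → 276 (always 3 × the third slot).
Combining the parts gives <I,gold,92,276>.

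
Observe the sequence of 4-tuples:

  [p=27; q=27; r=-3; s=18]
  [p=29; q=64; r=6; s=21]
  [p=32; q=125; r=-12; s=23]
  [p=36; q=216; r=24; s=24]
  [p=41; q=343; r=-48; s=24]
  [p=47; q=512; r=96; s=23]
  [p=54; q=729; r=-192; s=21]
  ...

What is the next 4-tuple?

[p=62; q=1000; r=384; s=18]

P: differences are 2, 3, 4, … (increasing by 1 each time); 27, 29, 32, 36, 41, 47, 54 → 62.
Q: 27, 64, 125, 216, 343, 512, 729 → 1000 (perfect cubes: 3³, 4³, 5³, …).
R: ×(-2) each step; -3, 6, -12, 24, -48, 96, -192 → 384.
S — differences are 3, 2, 1, … (decreasing by 1 each time): 18, 21, 23, 24, 24, 23, 21 → 18.
So the next 4-tuple is [p=62; q=1000; r=384; s=18].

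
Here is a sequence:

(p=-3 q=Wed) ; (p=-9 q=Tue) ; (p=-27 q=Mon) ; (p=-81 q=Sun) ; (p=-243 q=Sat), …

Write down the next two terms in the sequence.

(p=-729 q=Fri), (p=-2187 q=Thu)

P goes -3, -9, -27, -81, -243 → -729 → -2187 (×3 each step).
Q: runs backward through the weekdays Mon→Sun; Wed, Tue, Mon, Sun, Sat → Fri → Thu.
So the next two terms are (p=-729 q=Fri) and (p=-2187 q=Thu).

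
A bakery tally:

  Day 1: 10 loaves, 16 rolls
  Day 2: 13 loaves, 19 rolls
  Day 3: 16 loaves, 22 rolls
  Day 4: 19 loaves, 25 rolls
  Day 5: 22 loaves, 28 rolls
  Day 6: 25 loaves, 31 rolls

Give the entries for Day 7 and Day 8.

For the loaves, +3 each step: 10, 13, 16, 19, 22, 25 → 28 → 31.
For the rolls, always 6 more than the loaves: 16, 19, 22, 25, 28, 31 → 34 → 37.
Putting the parts together: 28 loaves, 34 rolls and then 31 loaves, 37 rolls.

28 loaves, 34 rolls; 31 loaves, 37 rolls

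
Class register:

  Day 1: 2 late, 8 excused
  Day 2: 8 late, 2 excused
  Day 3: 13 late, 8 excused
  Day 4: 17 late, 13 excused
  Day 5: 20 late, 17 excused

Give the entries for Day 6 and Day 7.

For the late, differences are 6, 5, 4, … (decreasing by 1 each time): 2, 8, 13, 17, 20 → 22 → 23.
Excused goes 8, 2, 8, 13, 17 → 20 → 22 (always the previous value of the late).
So the next two records are 22 late, 20 excused and 23 late, 22 excused.

22 late, 20 excused; 23 late, 22 excused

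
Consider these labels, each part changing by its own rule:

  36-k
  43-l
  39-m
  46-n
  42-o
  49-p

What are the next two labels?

First component: alternating steps +7, −4, +7, −4, …; 36, 43, 39, 46, 42, 49 → 45 → 52.
Letter — letters move forward 1 place in the alphabet: k, l, m, n, o, p → q → r.
Putting the parts together: 45-q and then 52-r.

45-q, 52-r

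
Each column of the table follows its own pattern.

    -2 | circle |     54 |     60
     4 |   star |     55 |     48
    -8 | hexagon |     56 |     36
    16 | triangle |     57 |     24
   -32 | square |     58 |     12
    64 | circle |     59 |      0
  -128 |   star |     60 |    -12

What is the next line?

256  hexagon  61  -24

First component — ×(-2) each step: -2, 4, -8, 16, -32, 64, -128 → 256.
Shape — repeats circle → star → hexagon → triangle → square: circle, star, hexagon, triangle, square, circle, star → hexagon.
Third component: 54, 55, 56, 57, 58, 59, 60 → 61 (+1 each step).
Fourth component: −12 each step; 60, 48, 36, 24, 12, 0, -12 → -24.
Combining the parts gives 256  hexagon  61  -24.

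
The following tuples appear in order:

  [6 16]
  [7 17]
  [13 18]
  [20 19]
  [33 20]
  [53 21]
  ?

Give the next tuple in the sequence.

First component goes 6, 7, 13, 20, 33, 53 → 86 (each term is the sum of the two before it).
For the second component, +1 each step: 16, 17, 18, 19, 20, 21 → 22.
So the next tuple is [86 22].

[86 22]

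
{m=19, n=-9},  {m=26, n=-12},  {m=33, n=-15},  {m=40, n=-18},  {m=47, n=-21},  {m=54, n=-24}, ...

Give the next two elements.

{m=61, n=-27}, {m=68, n=-30}

M goes 19, 26, 33, 40, 47, 54 → 61 → 68 (+7 each step).
N — −3 each step: -9, -12, -15, -18, -21, -24 → -27 → -30.
Putting the parts together: {m=61, n=-27} and then {m=68, n=-30}.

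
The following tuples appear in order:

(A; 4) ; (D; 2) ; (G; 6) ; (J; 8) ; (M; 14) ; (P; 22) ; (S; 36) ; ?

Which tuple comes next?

Letter: letters move forward 3 places in the alphabet; A, D, G, J, M, P, S → V.
Second slot goes 4, 2, 6, 8, 14, 22, 36 → 58 (each term is the sum of the two before it).
Putting it together: (V; 58).

(V; 58)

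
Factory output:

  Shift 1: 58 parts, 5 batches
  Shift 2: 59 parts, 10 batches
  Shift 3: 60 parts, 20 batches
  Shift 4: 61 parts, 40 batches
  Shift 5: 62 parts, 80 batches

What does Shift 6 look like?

Parts goes 58, 59, 60, 61, 62 → 63 (+1 each step).
Batches: ×2 each step; 5, 10, 20, 40, 80 → 160.
So the next record is 63 parts, 160 batches.

63 parts, 160 batches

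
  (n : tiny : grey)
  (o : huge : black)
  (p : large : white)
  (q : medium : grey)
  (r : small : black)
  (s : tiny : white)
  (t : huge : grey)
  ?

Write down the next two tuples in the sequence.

(u : large : black), (v : medium : white)

Letter goes n, o, p, q, r, s, t → u → v (letters move forward 1 place in the alphabet).
Size goes tiny, huge, large, medium, small, tiny, huge → large → medium (repeats tiny → huge → large → medium → small).
Shade — repeats grey → black → white: grey, black, white, grey, black, white, grey → black → white.
So the next two tuples are (u : large : black) and (v : medium : white).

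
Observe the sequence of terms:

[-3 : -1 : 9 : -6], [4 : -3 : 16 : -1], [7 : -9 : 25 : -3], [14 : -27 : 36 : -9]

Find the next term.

[17 : -81 : 49 : -27]

First coordinate — alternating steps +7, +3, +7, +3, …: -3, 4, 7, 14 → 17.
Second coordinate — ×3 each step: -1, -3, -9, -27 → -81.
Third coordinate goes 9, 16, 25, 36 → 49 (perfect squares: 3², 4², 5², …).
Fourth coordinate — always the previous value of the second coordinate: -6, -1, -3, -9 → -27.
Putting it together: [17 : -81 : 49 : -27].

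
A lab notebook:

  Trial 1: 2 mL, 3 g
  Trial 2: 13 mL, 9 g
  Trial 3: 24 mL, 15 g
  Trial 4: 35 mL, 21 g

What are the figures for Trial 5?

ML: +11 each step, so 2, 13, 24, 35 → 46.
G: +6 each step, so 3, 9, 15, 21 → 27.
Combining the parts gives 46 mL, 27 g.

46 mL, 27 g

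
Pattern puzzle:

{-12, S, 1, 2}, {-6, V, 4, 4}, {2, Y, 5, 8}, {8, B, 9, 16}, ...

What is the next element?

First coordinate: alternating steps +6, +8, +6, +8, …, so -12, -6, 2, 8 → 16.
Letter goes S, V, Y, B → E (letters move forward 3 places in the alphabet, wrapping Z→A).
Third coordinate — each term is the sum of the two before it: 1, 4, 5, 9 → 14.
Fourth coordinate: ×2 each step, so 2, 4, 8, 16 → 32.
Putting it together: {16, E, 14, 32}.

{16, E, 14, 32}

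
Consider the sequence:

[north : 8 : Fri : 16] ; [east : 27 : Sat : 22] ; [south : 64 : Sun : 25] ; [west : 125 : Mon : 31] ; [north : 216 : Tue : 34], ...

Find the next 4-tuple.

For the direction, repeats north → east → south → west: north, east, south, west, north → east.
Second value: perfect cubes: 2³, 3³, 4³, …; 8, 27, 64, 125, 216 → 343.
Day: Fri, Sat, Sun, Mon, Tue → Wed (runs through the weekdays Mon→Sun).
Fourth value: 16, 22, 25, 31, 34 → 40 (alternating steps +6, +3, +6, +3, …).
Putting it together: [east : 343 : Wed : 40].

[east : 343 : Wed : 40]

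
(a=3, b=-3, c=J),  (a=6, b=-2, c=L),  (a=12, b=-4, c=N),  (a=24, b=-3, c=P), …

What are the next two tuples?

(a=48, b=-5, c=R), (a=96, b=-4, c=T)

A — ×2 each step: 3, 6, 12, 24 → 48 → 96.
B: alternating steps +1, −2, +1, −2, …; -3, -2, -4, -3 → -5 → -4.
C goes J, L, N, P → R → T (letters move forward 2 places in the alphabet).
So the next two tuples are (a=48, b=-5, c=R) and (a=96, b=-4, c=T).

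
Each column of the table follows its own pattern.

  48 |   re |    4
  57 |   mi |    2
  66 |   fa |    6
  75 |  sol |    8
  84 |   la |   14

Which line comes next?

93  ti  22

For the first component, +9 each step: 48, 57, 66, 75, 84 → 93.
Note: re, mi, fa, sol, la → ti (runs through the solfège scale do→ti).
Third component: each term is the sum of the two before it, so 4, 2, 6, 8, 14 → 22.
Combining the parts gives 93  ti  22.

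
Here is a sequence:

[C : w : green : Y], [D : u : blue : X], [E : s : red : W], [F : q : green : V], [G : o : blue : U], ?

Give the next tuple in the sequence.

[H : m : red : T]

First letter — letters move forward 1 place in the alphabet: C, D, E, F, G → H.
Second letter: letters move back 2 places in the alphabet; w, u, s, q, o → m.
Colour — repeats green → blue → red: green, blue, red, green, blue → red.
Third letter: letters move back 1 place in the alphabet, so Y, X, W, V, U → T.
Putting it together: [H : m : red : T].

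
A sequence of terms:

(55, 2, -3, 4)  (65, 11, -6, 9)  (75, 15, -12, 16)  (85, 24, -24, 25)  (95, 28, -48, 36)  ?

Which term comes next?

First part — +10 each step: 55, 65, 75, 85, 95 → 105.
Second part — alternating steps +9, +4, +9, +4, …: 2, 11, 15, 24, 28 → 37.
Third part goes -3, -6, -12, -24, -48 → -96 (×2 each step).
Fourth part goes 4, 9, 16, 25, 36 → 49 (perfect squares: 2², 3², 4², …).
So the next term is (105, 37, -96, 49).

(105, 37, -96, 49)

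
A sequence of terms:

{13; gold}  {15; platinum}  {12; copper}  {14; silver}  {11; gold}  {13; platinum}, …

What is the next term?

First entry — alternating steps +2, −3, +2, −3, …: 13, 15, 12, 14, 11, 13 → 10.
Metal: repeats gold → platinum → copper → silver; gold, platinum, copper, silver, gold, platinum → copper.
So the next term is {10; copper}.

{10; copper}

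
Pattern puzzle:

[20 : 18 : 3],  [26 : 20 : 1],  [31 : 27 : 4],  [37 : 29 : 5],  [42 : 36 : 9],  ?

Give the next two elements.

For the first coordinate, alternating steps +6, +5, +6, +5, …: 20, 26, 31, 37, 42 → 48 → 53.
Second coordinate: alternating steps +2, +7, +2, +7, …; 18, 20, 27, 29, 36 → 38 → 45.
Third coordinate goes 3, 1, 4, 5, 9 → 14 → 23 (each term is the sum of the two before it).
Putting the parts together: [48 : 38 : 14] and then [53 : 45 : 23].

[48 : 38 : 14], [53 : 45 : 23]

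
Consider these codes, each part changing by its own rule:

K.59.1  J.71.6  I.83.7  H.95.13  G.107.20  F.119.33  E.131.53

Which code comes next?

Letter goes K, J, I, H, G, F, E → D (letters move back 1 place in the alphabet).
Second component: 59, 71, 83, 95, 107, 119, 131 → 143 (+12 each step).
For the third component, each term is the sum of the two before it: 1, 6, 7, 13, 20, 33, 53 → 86.
So the next code is D.143.86.

D.143.86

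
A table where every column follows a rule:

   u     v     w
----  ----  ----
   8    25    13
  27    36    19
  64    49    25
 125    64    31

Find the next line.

Column u — perfect cubes: 2³, 3³, 4³, …: 8, 27, 64, 125 → 216.
Column v: perfect squares: 5², 6², 7², …; 25, 36, 49, 64 → 81.
Column w — +6 each step: 13, 19, 25, 31 → 37.
Combining the parts gives 216  81  37.

216  81  37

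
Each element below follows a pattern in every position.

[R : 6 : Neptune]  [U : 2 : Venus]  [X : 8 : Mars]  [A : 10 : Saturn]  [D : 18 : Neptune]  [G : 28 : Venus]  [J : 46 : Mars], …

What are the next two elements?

Letter goes R, U, X, A, D, G, J → M → P (letters move forward 3 places in the alphabet, wrapping Z→A).
For the second component, each term is the sum of the two before it: 6, 2, 8, 10, 18, 28, 46 → 74 → 120.
Planet — repeats Neptune → Venus → Mars → Saturn: Neptune, Venus, Mars, Saturn, Neptune, Venus, Mars → Saturn → Neptune.
Putting the parts together: [M : 74 : Saturn] and then [P : 120 : Neptune].

[M : 74 : Saturn], [P : 120 : Neptune]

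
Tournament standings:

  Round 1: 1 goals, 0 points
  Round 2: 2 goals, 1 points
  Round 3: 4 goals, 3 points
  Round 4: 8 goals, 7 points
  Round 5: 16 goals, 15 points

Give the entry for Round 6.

Goals: 1, 2, 4, 8, 16 → 32 (×2 each step).
Points — always 1 less than the goals: 0, 1, 3, 7, 15 → 31.
Combining the parts gives 32 goals, 31 points.

32 goals, 31 points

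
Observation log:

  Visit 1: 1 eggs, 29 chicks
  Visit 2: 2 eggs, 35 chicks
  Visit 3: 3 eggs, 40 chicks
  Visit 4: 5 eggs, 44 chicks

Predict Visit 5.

Eggs: each term is the sum of the two before it, so 1, 2, 3, 5 → 8.
Chicks: differences are 6, 5, 4, … (decreasing by 1 each time), so 29, 35, 40, 44 → 47.
Putting it together: 8 eggs, 47 chicks.

8 eggs, 47 chicks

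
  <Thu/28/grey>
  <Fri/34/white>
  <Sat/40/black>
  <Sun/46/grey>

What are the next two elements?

<Mon/52/white>, <Tue/58/black>

Day: Thu, Fri, Sat, Sun → Mon → Tue (runs through the weekdays Mon→Sun).
Second entry — +6 each step: 28, 34, 40, 46 → 52 → 58.
Shade: repeats grey → white → black; grey, white, black, grey → white → black.
Putting the parts together: <Mon/52/white> and then <Tue/58/black>.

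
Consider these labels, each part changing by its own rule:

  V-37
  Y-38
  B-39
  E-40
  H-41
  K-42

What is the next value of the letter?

Letter: letters move forward 3 places in the alphabet, wrapping Z→A; V, Y, B, E, H, K → N.

N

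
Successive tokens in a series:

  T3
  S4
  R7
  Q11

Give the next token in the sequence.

For the letter, letters move back 1 place in the alphabet: T, S, R, Q → P.
Second component: each term is the sum of the two before it; 3, 4, 7, 11 → 18.
So the next token is P18.

P18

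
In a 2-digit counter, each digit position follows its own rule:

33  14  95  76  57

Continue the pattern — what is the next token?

First digit — −2 each step, mod 10: 3, 1, 9, 7, 5 → 3.
For the second digit, +1 each step, mod 10: 3, 4, 5, 6, 7 → 8.
Putting it together: 38.

38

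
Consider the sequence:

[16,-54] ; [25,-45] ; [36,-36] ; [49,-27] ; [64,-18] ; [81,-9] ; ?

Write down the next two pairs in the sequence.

[100,0], [121,9]

First part — perfect squares: 4², 5², 6², …: 16, 25, 36, 49, 64, 81 → 100 → 121.
Second part — +9 each step: -54, -45, -36, -27, -18, -9 → 0 → 9.
Putting the parts together: [100,0] and then [121,9].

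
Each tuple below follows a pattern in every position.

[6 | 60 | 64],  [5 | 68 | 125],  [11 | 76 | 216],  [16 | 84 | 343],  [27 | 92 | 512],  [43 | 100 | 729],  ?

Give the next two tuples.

First coordinate — each term is the sum of the two before it: 6, 5, 11, 16, 27, 43 → 70 → 113.
Second coordinate goes 60, 68, 76, 84, 92, 100 → 108 → 116 (+8 each step).
Third coordinate goes 64, 125, 216, 343, 512, 729 → 1000 → 1331 (perfect cubes: 4³, 5³, 6³, …).
So the next two tuples are [70 | 108 | 1000] and [113 | 116 | 1331].

[70 | 108 | 1000], [113 | 116 | 1331]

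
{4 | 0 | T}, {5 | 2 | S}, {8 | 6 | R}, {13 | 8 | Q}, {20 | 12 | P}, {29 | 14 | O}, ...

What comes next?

First component: differences are 1, 3, 5, … (increasing by 2 each time); 4, 5, 8, 13, 20, 29 → 40.
Second component: alternating steps +2, +4, +2, +4, …; 0, 2, 6, 8, 12, 14 → 18.
Letter: letters move back 1 place in the alphabet; T, S, R, Q, P, O → N.
Putting it together: {40 | 18 | N}.

{40 | 18 | N}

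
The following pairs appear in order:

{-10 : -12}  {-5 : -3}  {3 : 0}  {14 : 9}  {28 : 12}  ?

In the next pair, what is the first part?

45

First part: -10, -5, 3, 14, 28 → 45 (differences are 5, 8, 11, … (increasing by 3 each time)).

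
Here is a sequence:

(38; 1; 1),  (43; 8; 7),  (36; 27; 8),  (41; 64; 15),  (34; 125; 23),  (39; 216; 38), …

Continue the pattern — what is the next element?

First part: 38, 43, 36, 41, 34, 39 → 32 (alternating steps +5, −7, +5, −7, …).
Second part: perfect cubes: 1³, 2³, 3³, …; 1, 8, 27, 64, 125, 216 → 343.
Third part goes 1, 7, 8, 15, 23, 38 → 61 (each term is the sum of the two before it).
Putting it together: (32; 343; 61).

(32; 343; 61)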